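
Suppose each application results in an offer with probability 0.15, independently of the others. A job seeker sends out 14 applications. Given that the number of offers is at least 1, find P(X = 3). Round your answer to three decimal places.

X ~ Binomial(14, 0.15). Want P(X=3 | X≥1) = P(X=3) / P(X≥1).
P(X=3) = C(14,3)·0.15^3·0.85^11 = 0.20558
P(X≥1) = 1 − 0.10277 = 0.89723
Ratio = 0.20558 / 0.89723 = 0.22913

0.229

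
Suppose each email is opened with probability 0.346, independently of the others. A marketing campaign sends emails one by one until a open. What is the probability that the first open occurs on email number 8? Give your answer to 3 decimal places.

Geometric (trials to first success), p = 0.346.
P(Y = 8) = (1−p)^7 · p = 0.051173 · 0.346 = 0.01771

0.018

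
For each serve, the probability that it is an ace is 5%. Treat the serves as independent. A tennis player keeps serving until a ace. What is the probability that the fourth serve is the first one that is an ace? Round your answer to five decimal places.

Geometric (trials to first success), p = 0.05.
P(Y = 4) = (1−p)^3 · p = 0.85737 · 0.05 = 0.0428687

0.04287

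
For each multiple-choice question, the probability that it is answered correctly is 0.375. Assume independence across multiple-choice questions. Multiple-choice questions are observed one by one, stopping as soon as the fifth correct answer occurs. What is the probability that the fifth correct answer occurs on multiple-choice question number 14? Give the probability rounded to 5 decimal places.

0.07716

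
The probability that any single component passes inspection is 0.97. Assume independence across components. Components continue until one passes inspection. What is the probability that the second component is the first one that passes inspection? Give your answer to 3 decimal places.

Geometric (trials to first success), p = 0.97.
P(Y = 2) = (1−p)^1 · p = 0.03 · 0.97 = 0.02910

0.029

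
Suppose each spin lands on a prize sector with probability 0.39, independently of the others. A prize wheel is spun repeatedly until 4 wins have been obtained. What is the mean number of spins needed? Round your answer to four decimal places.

10.2564

Y = total spins until the fourth success; negative binomial with r=4, p=0.39.
E[Y] = r / p = 4 / 0.39 = 10.256410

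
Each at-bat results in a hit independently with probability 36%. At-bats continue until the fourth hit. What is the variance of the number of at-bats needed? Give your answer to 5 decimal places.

19.75309

Y = total at-bats until the fourth success; negative binomial with r=4, p=0.36.
Var(Y) = r(1−p)/p² = 4·0.64 / 0.36² = 19.7530864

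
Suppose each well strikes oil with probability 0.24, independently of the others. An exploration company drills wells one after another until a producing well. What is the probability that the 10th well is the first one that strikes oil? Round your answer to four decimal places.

0.0203

Geometric (trials to first success), p = 0.24.
P(Y = 10) = (1−p)^9 · p = 0.084591 · 0.24 = 0.020302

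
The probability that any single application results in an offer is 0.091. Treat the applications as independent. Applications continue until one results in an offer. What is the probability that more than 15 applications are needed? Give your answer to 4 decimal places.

0.2390

Y = number of applications to the first success; geometric, p = 0.091.
P(Y > 15) = P(first 15 all fail) = (1−p)^15 = 0.239033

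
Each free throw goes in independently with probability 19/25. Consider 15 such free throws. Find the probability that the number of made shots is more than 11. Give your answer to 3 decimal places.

X ~ Binomial(15, 0.76); P(X ≥ 12) = Σ C(15,k) p^k (1−p)^(15−k) over k:
  k=12: C(15,12)·0.76^12·0.24^3 = 0.23357
  k=13: C(15,13)·0.76^13·0.24^2 = 0.17068
  k=14: C(15,14)·0.76^14·0.24^1 = 0.07721
  k=15: C(15,15)·0.76^15·0.24^0 = 0.01630
Total = 0.49776

0.498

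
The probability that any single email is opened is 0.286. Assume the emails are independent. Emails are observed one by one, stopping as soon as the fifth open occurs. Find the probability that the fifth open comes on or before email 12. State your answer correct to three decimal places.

Finishing within 12 emails ⇔ at least 5 successes in the first 12. With X ~ Binomial(12, 0.286), P(Y ≤ 12) = 1 − P(X ≤ 4).
  k=0: C(12,0)·0.286^0·0.714^12 = 0.01755
  k=1: C(12,1)·0.286^1·0.714^11 = 0.08438
  k=2: C(12,2)·0.286^2·0.714^10 = 0.18589
  k=3: C(12,3)·0.286^3·0.714^9 = 0.24820
  k=4: C(12,4)·0.286^4·0.714^8 = 0.22369
1 − 0.75972 = 0.24028

0.240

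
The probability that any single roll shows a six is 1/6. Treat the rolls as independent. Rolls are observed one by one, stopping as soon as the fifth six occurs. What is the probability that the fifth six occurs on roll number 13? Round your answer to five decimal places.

0.01480

Y = trial on which the fifth success occurs; negative binomial, r=5, p=0.166667.
P(Y=13) = C(12,4) · p^5 · (1−p)^8
= 495 · 0.0001286 · 0.23257 = 0.0148047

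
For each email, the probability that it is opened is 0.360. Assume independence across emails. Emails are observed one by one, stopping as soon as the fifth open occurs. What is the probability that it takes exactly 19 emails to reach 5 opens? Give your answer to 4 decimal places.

0.0358

Y = trial on which the fifth success occurs; negative binomial, r=5, p=0.36.
P(Y=19) = C(18,4) · p^5 · (1−p)^14
= 3060 · 0.0060466 · 0.0019343 = 0.035789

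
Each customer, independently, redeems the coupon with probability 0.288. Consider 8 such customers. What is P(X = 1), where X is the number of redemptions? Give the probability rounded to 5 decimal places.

0.21372

X ~ Binomial(n=8, p=0.288).
P(X=1) = C(8,1) · p^1 · (1−p)^7
= 8 · 0.288 · 0.09276 = 0.2137187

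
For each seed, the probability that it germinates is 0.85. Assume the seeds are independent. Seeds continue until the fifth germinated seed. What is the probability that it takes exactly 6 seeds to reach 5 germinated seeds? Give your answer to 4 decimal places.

0.3328

Y = trial on which the fifth success occurs; negative binomial, r=5, p=0.85.
P(Y=6) = C(5,4) · p^5 · (1−p)^1
= 5 · 0.44371 · 0.15 = 0.332779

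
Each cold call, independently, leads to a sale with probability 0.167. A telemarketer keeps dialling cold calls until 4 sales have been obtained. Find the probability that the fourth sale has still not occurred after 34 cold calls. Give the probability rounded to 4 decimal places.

Needing more than 34 cold calls ⇔ fewer than 4 successes in the first 34. With X ~ Binomial(34, 0.167), P(Y > 34) = P(X ≤ 3).
  k=0: C(34,0)·0.167^0·0.833^34 = 0.002004
  k=1: C(34,1)·0.167^1·0.833^33 = 0.013661
  k=2: C(34,2)·0.167^2·0.833^32 = 0.045189
  k=3: C(34,3)·0.167^3·0.833^31 = 0.096635
P(X ≤ 3) = 0.157490

0.1575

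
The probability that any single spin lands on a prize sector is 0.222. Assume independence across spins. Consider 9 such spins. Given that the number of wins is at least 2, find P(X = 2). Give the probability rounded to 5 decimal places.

0.48790

X ~ Binomial(9, 0.222). Want P(X=2 | X≥2) = P(X=2) / P(X≥2).
P(X=2) = C(9,2)·0.222^2·0.778^7 = 0.3061016
P(X≥2) = 1 − 0.1044279 − 0.2681836 = 0.6273885
Ratio = 0.3061016 / 0.6273885 = 0.4878980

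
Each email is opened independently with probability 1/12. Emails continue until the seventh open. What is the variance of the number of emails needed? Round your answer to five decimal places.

924.00000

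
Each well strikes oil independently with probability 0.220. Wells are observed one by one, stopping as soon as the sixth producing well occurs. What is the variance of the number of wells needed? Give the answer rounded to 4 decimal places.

96.6942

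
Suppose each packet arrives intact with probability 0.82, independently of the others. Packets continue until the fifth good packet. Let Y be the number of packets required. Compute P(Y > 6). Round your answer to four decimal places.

0.2956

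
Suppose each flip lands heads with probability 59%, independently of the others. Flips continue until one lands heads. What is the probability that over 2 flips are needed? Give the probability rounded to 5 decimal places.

0.16810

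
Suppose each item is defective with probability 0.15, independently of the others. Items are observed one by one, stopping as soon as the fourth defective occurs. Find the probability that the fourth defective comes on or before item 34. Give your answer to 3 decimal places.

Finishing within 34 items ⇔ at least 4 successes in the first 34. With X ~ Binomial(34, 0.15), P(Y ≤ 34) = 1 − P(X ≤ 3).
  k=0: C(34,0)·0.15^0·0.85^34 = 0.00398
  k=1: C(34,1)·0.15^1·0.85^33 = 0.02390
  k=2: C(34,2)·0.15^2·0.85^32 = 0.06959
  k=3: C(34,3)·0.15^3·0.85^31 = 0.13099
1 − 0.22847 = 0.77153

0.772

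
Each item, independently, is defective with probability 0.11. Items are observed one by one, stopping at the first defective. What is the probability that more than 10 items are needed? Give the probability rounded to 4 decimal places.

Y = number of items to the first success; geometric, p = 0.11.
P(Y > 10) = P(first 10 all fail) = (1−p)^10 = 0.311817

0.3118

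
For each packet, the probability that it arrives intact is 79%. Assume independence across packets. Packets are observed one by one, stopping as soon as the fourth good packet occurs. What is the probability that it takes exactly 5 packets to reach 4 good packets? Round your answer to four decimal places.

0.3272

Y = trial on which the fourth success occurs; negative binomial, r=4, p=0.79.
P(Y=5) = C(4,3) · p^4 · (1−p)^1
= 4 · 0.3895 · 0.21 = 0.327181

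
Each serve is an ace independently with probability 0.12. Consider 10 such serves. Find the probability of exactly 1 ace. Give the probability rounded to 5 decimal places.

0.37977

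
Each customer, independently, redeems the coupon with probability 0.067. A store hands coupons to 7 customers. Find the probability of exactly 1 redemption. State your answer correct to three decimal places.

0.309

X ~ Binomial(n=7, p=0.067).
P(X=1) = C(7,1) · p^1 · (1−p)^6
= 7 · 0.067 · 0.65961 = 0.30936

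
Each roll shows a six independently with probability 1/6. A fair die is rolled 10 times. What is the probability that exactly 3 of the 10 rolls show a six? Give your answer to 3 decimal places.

X ~ Binomial(n=10, p=0.166667).
P(X=3) = C(10,3) · p^3 · (1−p)^7
= 120 · 0.0046296 · 0.27908 = 0.15505

0.155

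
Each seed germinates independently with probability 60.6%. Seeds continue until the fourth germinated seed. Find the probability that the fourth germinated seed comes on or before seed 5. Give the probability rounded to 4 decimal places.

0.3474

Finishing within 5 seeds ⇔ at least 4 successes in the first 5. With X ~ Binomial(5, 0.606), P(Y ≤ 5) = 1 − P(X ≤ 3).
  k=0: C(5,0)·0.606^0·0.394^5 = 0.009495
  k=1: C(5,1)·0.606^1·0.394^4 = 0.073018
  k=2: C(5,2)·0.606^2·0.394^3 = 0.224612
  k=3: C(5,3)·0.606^3·0.394^2 = 0.345470
1 − 0.652595 = 0.347405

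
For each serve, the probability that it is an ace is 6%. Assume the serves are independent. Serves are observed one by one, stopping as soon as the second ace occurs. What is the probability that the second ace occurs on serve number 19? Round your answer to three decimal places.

0.023

Y = trial on which the second success occurs; negative binomial, r=2, p=0.06.
P(Y=19) = C(18,1) · p^2 · (1−p)^17
= 18 · 0.0036 · 0.34928 = 0.02263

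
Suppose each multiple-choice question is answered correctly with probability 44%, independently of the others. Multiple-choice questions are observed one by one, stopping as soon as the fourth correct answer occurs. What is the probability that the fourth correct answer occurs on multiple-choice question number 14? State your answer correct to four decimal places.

Y = trial on which the fourth success occurs; negative binomial, r=4, p=0.44.
P(Y=14) = C(13,3) · p^4 · (1−p)^10
= 286 · 0.037481 · 0.0030331 = 0.032513

0.0325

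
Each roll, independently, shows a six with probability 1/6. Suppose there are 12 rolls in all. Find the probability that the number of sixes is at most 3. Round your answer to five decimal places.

X ~ Binomial(12, 0.166667); P(X ≤ 3) = Σ C(12,k) p^k (1−p)^(12−k) over k:
  k=0: C(12,0)·0.166667^0·0.833333^12 = 0.1121567
  k=1: C(12,1)·0.166667^1·0.833333^11 = 0.2691760
  k=2: C(12,2)·0.166667^2·0.833333^10 = 0.2960936
  k=3: C(12,3)·0.166667^3·0.833333^9 = 0.1973957
Total = 0.8748219

0.87482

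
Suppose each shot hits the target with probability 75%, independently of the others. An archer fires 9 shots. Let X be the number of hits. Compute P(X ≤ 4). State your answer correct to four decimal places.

X ~ Binomial(9, 0.75); P(X ≤ 4) = Σ C(9,k) p^k (1−p)^(9−k) over k:
  k=0: C(9,0)·0.75^0·0.25^9 = 0.000004
  k=1: C(9,1)·0.75^1·0.25^8 = 0.000103
  k=2: C(9,2)·0.75^2·0.25^7 = 0.001236
  k=3: C(9,3)·0.75^3·0.25^6 = 0.008652
  k=4: C(9,4)·0.75^4·0.25^5 = 0.038933
Total = 0.048927

0.0489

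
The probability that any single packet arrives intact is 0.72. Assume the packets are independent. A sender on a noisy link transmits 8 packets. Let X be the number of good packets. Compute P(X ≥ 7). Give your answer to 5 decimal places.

X ~ Binomial(8, 0.72); P(X ≥ 7) = Σ C(8,k) p^k (1−p)^(8−k) over k:
  k=7: C(8,7)·0.72^7·0.28^1 = 0.2246857
  k=8: C(8,8)·0.72^8·0.28^0 = 0.0722204
Total = 0.2969061

0.29691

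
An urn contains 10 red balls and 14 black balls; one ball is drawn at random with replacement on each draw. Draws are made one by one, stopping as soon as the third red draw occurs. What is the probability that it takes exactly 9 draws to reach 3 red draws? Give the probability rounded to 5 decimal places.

Y = trial on which the third success occurs; negative binomial, r=3, p=0.416667.
P(Y=9) = C(8,2) · p^3 · (1−p)^6
= 28 · 0.072338 · 0.0394 = 0.0798041

0.07980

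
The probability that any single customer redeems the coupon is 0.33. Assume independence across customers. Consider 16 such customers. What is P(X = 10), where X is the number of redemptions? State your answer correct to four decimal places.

X ~ Binomial(n=16, p=0.33).
P(X=10) = C(16,10) · p^10 · (1−p)^6
= 8008 · 1.5316e-05 · 0.090458 = 0.011095

0.0111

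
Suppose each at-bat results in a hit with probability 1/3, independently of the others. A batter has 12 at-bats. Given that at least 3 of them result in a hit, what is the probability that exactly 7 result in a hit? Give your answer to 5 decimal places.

0.05824

X ~ Binomial(12, 0.333333). Want P(X=7 | X≥3) = P(X=7) / P(X≥3).
P(X=7) = C(12,7)·0.333333^7·0.666667^5 = 0.0476892
P(X≥3) = 1 − 0.0077073 − 0.0462441 − 0.1271712 = 0.8188774
Ratio = 0.0476892 / 0.8188774 = 0.0582373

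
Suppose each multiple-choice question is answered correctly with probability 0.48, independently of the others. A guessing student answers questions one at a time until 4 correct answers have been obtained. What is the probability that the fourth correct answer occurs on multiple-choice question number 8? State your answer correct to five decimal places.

Y = trial on which the fourth success occurs; negative binomial, r=4, p=0.48.
P(Y=8) = C(7,3) · p^4 · (1−p)^4
= 35 · 0.053084 · 0.073116 = 0.1358458

0.13585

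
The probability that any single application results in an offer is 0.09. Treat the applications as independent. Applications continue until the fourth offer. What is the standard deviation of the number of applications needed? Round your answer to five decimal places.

Y = total applications until the fourth success; negative binomial with r=4, p=0.09.
SD(Y) = √[r(1−p)/p²] = √(449.3827160) = 21.1986489

21.19865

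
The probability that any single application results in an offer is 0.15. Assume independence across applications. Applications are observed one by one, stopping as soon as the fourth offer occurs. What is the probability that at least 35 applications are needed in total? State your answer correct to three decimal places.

Needing more than 34 applications ⇔ fewer than 4 successes in the first 34. With X ~ Binomial(34, 0.15), P(Y > 34) = P(X ≤ 3).
  k=0: C(34,0)·0.15^0·0.85^34 = 0.00398
  k=1: C(34,1)·0.15^1·0.85^33 = 0.02390
  k=2: C(34,2)·0.15^2·0.85^32 = 0.06959
  k=3: C(34,3)·0.15^3·0.85^31 = 0.13099
P(X ≤ 3) = 0.22847

0.228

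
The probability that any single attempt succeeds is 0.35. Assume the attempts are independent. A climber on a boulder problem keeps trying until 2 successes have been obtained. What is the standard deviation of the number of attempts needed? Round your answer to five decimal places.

3.25764

Y = total attempts until the second success; negative binomial with r=2, p=0.35.
SD(Y) = √[r(1−p)/p²] = √(10.6122449) = 3.2576441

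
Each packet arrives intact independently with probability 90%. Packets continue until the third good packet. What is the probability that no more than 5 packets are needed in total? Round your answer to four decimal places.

0.9914

Finishing within 5 packets ⇔ at least 3 successes in the first 5. With X ~ Binomial(5, 0.90), P(Y ≤ 5) = 1 − P(X ≤ 2).
  k=0: C(5,0)·0.90^0·0.10^5 = 0.000010
  k=1: C(5,1)·0.90^1·0.10^4 = 0.000450
  k=2: C(5,2)·0.90^2·0.10^3 = 0.008100
1 − 0.008560 = 0.991440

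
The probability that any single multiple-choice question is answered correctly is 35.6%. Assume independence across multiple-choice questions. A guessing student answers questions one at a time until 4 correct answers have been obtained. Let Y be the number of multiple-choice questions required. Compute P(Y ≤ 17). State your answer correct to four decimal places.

Finishing within 17 multiple-choice questions ⇔ at least 4 successes in the first 17. With X ~ Binomial(17, 0.356), P(Y ≤ 17) = 1 − P(X ≤ 3).
  k=0: C(17,0)·0.356^0·0.644^17 = 0.000564
  k=1: C(17,1)·0.356^1·0.644^16 = 0.005298
  k=2: C(17,2)·0.356^2·0.644^15 = 0.023428
  k=3: C(17,3)·0.356^3·0.644^14 = 0.064753
1 − 0.094042 = 0.905958

0.9060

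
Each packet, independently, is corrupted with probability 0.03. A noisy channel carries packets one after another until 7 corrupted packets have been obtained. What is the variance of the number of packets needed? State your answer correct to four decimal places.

7544.4444

Y = total packets until the seventh success; negative binomial with r=7, p=0.03.
Var(Y) = r(1−p)/p² = 7·0.97 / 0.03² = 7544.444444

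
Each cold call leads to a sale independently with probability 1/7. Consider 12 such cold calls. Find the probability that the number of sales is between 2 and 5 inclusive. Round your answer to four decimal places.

0.5246

X ~ Binomial(12, 0.142857); P(2 ≤ X ≤ 5) = Σ C(12,k) p^k (1−p)^(12−k) over k:
  k=2: C(12,2)·0.142857^2·0.857143^10 = 0.288323
  k=3: C(12,3)·0.142857^3·0.857143^9 = 0.160180
  k=4: C(12,4)·0.142857^4·0.857143^8 = 0.060067
  k=5: C(12,5)·0.142857^5·0.857143^7 = 0.016018
Total = 0.524588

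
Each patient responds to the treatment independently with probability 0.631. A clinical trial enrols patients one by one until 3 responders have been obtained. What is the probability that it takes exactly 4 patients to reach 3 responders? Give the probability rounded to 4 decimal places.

Y = trial on which the third success occurs; negative binomial, r=3, p=0.631.
P(Y=4) = C(3,2) · p^3 · (1−p)^1
= 3 · 0.25124 · 0.369 = 0.278122

0.2781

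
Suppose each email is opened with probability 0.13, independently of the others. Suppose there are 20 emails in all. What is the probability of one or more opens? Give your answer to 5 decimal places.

0.93829

P(at least one) = 1 − P(none) = 1 − (1 − 0.13)^20
= 1 − 0.0617142 = 0.9382858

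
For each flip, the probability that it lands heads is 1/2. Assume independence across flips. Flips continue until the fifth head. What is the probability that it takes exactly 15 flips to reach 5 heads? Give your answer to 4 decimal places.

Y = trial on which the fifth success occurs; negative binomial, r=5, p=0.50.
P(Y=15) = C(14,4) · p^5 · (1−p)^10
= 1001 · 0.03125 · 0.00097656 = 0.030548

0.0305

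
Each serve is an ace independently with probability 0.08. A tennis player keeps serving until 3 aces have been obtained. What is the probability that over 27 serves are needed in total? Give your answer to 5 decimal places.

0.63177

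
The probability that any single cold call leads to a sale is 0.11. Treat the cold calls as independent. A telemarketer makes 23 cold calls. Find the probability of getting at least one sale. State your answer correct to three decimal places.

0.931

P(at least one) = 1 − P(none) = 1 − (1 − 0.11)^23
= 1 − 0.06854 = 0.93146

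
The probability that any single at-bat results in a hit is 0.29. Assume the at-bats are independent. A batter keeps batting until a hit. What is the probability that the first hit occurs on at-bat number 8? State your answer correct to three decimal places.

0.026

Geometric (trials to first success), p = 0.29.
P(Y = 8) = (1−p)^7 · p = 0.090951 · 0.29 = 0.02638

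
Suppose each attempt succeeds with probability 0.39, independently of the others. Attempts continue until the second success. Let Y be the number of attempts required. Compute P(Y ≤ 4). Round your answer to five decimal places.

0.50745

Finishing within 4 attempts ⇔ at least 2 successes in the first 4. With X ~ Binomial(4, 0.39), P(Y ≤ 4) = 1 − P(X ≤ 1).
  k=0: C(4,0)·0.39^0·0.61^4 = 0.1384584
  k=1: C(4,1)·0.39^1·0.61^3 = 0.3540904
1 − 0.4925488 = 0.5074512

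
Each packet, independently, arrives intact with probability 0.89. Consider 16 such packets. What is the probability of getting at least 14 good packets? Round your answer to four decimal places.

X ~ Binomial(16, 0.89); P(X ≥ 14) = Σ C(16,k) p^k (1−p)^(16−k) over k:
  k=14: C(16,14)·0.89^14·0.11^2 = 0.284071
  k=15: C(16,15)·0.89^15·0.11^1 = 0.306452
  k=16: C(16,16)·0.89^16·0.11^0 = 0.154967
Total = 0.745490

0.7455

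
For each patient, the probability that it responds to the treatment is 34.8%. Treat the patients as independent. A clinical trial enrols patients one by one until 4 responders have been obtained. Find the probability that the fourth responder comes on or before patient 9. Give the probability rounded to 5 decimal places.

Finishing within 9 patients ⇔ at least 4 successes in the first 9. With X ~ Binomial(9, 0.348), P(Y ≤ 9) = 1 − P(X ≤ 3).
  k=0: C(9,0)·0.348^0·0.652^9 = 0.0212926
  k=1: C(9,1)·0.348^1·0.652^8 = 0.1022828
  k=2: C(9,2)·0.348^2·0.652^7 = 0.2183706
  k=3: C(9,3)·0.348^3·0.652^6 = 0.2719585
1 − 0.6139044 = 0.3860956

0.38610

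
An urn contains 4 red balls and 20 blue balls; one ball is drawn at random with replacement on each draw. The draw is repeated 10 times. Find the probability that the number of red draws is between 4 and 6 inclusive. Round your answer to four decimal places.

X ~ Binomial(10, 0.166667); P(4 ≤ X ≤ 6) = Σ C(10,k) p^k (1−p)^(10−k) over k:
  k=4: C(10,4)·0.166667^4·0.833333^6 = 0.054266
  k=5: C(10,5)·0.166667^5·0.833333^5 = 0.013024
  k=6: C(10,6)·0.166667^6·0.833333^4 = 0.002171
Total = 0.069460

0.0695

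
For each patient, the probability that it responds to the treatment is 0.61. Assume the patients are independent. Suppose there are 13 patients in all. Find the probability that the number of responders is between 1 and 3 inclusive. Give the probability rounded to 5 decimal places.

X ~ Binomial(13, 0.61); P(1 ≤ X ≤ 3) = Σ C(13,k) p^k (1−p)^(13−k) over k:
  k=1: C(13,1)·0.61^1·0.39^12 = 0.0000982
  k=2: C(13,2)·0.61^2·0.39^11 = 0.0009214
  k=3: C(13,3)·0.61^3·0.39^10 = 0.0052845
Total = 0.0063041

0.00630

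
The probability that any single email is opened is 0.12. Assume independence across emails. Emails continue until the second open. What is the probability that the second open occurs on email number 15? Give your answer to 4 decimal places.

Y = trial on which the second success occurs; negative binomial, r=2, p=0.12.
P(Y=15) = C(14,1) · p^2 · (1−p)^13
= 14 · 0.0144 · 0.18979 = 0.038262

0.0383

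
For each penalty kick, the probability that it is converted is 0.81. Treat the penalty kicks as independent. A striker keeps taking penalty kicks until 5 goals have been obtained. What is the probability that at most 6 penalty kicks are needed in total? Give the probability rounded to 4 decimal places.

0.6799

Finishing within 6 penalty kicks ⇔ at least 5 successes in the first 6. With X ~ Binomial(6, 0.81), P(Y ≤ 6) = 1 − P(X ≤ 4).
  k=0: C(6,0)·0.81^0·0.19^6 = 0.000047
  k=1: C(6,1)·0.81^1·0.19^5 = 0.001203
  k=2: C(6,2)·0.81^2·0.19^4 = 0.012826
  k=3: C(6,3)·0.81^3·0.19^3 = 0.072903
  k=4: C(6,4)·0.81^4·0.19^2 = 0.233098
1 − 0.320077 = 0.679923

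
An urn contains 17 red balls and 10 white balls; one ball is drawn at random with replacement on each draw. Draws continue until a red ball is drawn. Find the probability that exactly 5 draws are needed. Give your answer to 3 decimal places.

0.012

Geometric (trials to first success), p = 0.629630.
P(Y = 5) = (1−p)^4 · p = 0.018817 · 0.629630 = 0.01185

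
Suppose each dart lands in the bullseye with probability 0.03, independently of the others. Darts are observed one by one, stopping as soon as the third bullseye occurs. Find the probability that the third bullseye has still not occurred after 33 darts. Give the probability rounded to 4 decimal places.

0.9244

Needing more than 33 darts ⇔ fewer than 3 successes in the first 33. With X ~ Binomial(33, 0.03), P(Y > 33) = P(X ≤ 2).
  k=0: C(33,0)·0.03^0·0.97^33 = 0.365988
  k=1: C(33,1)·0.03^1·0.97^32 = 0.373534
  k=2: C(33,2)·0.03^2·0.97^31 = 0.184842
P(X ≤ 2) = 0.924365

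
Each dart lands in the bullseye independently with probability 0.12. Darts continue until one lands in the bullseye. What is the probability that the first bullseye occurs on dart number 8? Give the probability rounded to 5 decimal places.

0.04904

Geometric (trials to first success), p = 0.12.
P(Y = 8) = (1−p)^7 · p = 0.40868 · 0.12 = 0.0490411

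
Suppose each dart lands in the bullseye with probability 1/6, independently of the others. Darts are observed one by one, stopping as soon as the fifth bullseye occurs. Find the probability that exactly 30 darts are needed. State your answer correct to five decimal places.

0.03202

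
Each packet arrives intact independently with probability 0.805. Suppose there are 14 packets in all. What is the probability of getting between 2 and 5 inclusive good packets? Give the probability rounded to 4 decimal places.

X ~ Binomial(14, 0.805); P(2 ≤ X ≤ 5) = Σ C(14,k) p^k (1−p)^(14−k) over k:
  k=2: C(14,2)·0.805^2·0.195^12 = 0.000000
  k=3: C(14,3)·0.805^3·0.195^11 = 0.000003
  k=4: C(14,4)·0.805^4·0.195^10 = 0.000033
  k=5: C(14,5)·0.805^5·0.195^9 = 0.000276
Total = 0.000312

0.0003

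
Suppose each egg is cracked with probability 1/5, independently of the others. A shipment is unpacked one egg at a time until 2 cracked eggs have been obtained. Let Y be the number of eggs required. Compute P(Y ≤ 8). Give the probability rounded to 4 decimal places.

Finishing within 8 eggs ⇔ at least 2 successes in the first 8. With X ~ Binomial(8, 0.20), P(Y ≤ 8) = 1 − P(X ≤ 1).
  k=0: C(8,0)·0.20^0·0.80^8 = 0.167772
  k=1: C(8,1)·0.20^1·0.80^7 = 0.335544
1 − 0.503316 = 0.496684

0.4967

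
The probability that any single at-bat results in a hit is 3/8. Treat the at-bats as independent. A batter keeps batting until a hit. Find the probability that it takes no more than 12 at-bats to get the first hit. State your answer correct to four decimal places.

0.9964

Y = number of at-bats to the first success; geometric, p = 0.375.
P(Y ≤ 12) = 1 − (1−p)^12 = 1 − 0.003553 = 0.996447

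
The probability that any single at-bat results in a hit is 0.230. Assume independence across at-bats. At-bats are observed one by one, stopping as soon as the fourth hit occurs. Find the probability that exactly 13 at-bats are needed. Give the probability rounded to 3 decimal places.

Y = trial on which the fourth success occurs; negative binomial, r=4, p=0.23.
P(Y=13) = C(12,3) · p^4 · (1−p)^9
= 220 · 0.0027984 · 0.095152 = 0.05858

0.059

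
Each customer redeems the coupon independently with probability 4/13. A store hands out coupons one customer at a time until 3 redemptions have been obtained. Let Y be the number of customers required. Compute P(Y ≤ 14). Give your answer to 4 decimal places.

Finishing within 14 customers ⇔ at least 3 successes in the first 14. With X ~ Binomial(14, 0.307692), P(Y ≤ 14) = 1 − P(X ≤ 2).
  k=0: C(14,0)·0.307692^0·0.692308^14 = 0.005810
  k=1: C(14,1)·0.307692^1·0.692308^13 = 0.036152
  k=2: C(14,2)·0.307692^2·0.692308^12 = 0.104439
1 − 0.146402 = 0.853598

0.8536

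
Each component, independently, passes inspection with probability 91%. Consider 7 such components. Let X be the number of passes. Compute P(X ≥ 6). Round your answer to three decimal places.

X ~ Binomial(7, 0.91); P(X ≥ 6) = Σ C(7,k) p^k (1−p)^(7−k) over k:
  k=6: C(7,6)·0.91^6·0.09^1 = 0.35776
  k=7: C(7,7)·0.91^7·0.09^0 = 0.51676
Total = 0.87452

0.875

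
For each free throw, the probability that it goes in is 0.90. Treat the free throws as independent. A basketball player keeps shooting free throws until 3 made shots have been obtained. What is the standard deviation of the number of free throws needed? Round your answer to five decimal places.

0.60858

Y = total free throws until the third success; negative binomial with r=3, p=0.90.
SD(Y) = √[r(1−p)/p²] = √(0.3703704) = 0.6085806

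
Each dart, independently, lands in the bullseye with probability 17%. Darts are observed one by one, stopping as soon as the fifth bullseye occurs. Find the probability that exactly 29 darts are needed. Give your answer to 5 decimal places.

0.03322

Y = trial on which the fifth success occurs; negative binomial, r=5, p=0.17.
P(Y=29) = C(28,4) · p^5 · (1−p)^24
= 20475 · 0.00014199 · 0.011425 = 0.0332156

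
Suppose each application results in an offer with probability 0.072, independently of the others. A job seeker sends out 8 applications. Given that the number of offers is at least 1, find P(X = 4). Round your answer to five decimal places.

0.00310

X ~ Binomial(8, 0.072). Want P(X=4 | X≥1) = P(X=4) / P(X≥1).
P(X=4) = C(8,4)·0.072^4·0.928^4 = 0.0013951
P(X≥1) = 1 − 0.5500267 = 0.4499733
Ratio = 0.0013951 / 0.4499733 = 0.0031005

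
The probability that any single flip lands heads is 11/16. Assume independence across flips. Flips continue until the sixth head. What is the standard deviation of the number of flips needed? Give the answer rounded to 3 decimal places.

1.992

Y = total flips until the sixth success; negative binomial with r=6, p=0.6875.
SD(Y) = √[r(1−p)/p²] = √(3.96694) = 1.99172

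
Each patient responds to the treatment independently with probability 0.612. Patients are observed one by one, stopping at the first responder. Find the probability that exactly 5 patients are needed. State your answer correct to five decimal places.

0.01387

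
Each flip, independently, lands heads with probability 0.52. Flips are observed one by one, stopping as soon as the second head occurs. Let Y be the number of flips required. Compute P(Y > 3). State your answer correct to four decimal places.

0.4700

Needing more than 3 flips ⇔ fewer than 2 successes in the first 3. With X ~ Binomial(3, 0.52), P(Y > 3) = P(X ≤ 1).
  k=0: C(3,0)·0.52^0·0.48^3 = 0.110592
  k=1: C(3,1)·0.52^1·0.48^2 = 0.359424
P(X ≤ 1) = 0.470016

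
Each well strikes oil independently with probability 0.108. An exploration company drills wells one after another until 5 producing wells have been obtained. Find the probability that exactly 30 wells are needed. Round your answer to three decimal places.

Y = trial on which the fifth success occurs; negative binomial, r=5, p=0.108.
P(Y=30) = C(29,4) · p^5 · (1−p)^25
= 23751 · 1.4693e-05 · 0.057428 = 0.02004

0.020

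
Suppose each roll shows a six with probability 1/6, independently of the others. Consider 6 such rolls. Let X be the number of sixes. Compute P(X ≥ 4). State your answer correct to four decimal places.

0.0087

X ~ Binomial(6, 0.166667); P(X ≥ 4) = Σ C(6,k) p^k (1−p)^(6−k) over k:
  k=4: C(6,4)·0.166667^4·0.833333^2 = 0.008038
  k=5: C(6,5)·0.166667^5·0.833333^1 = 0.000643
  k=6: C(6,6)·0.166667^6·0.833333^0 = 0.000021
Total = 0.008702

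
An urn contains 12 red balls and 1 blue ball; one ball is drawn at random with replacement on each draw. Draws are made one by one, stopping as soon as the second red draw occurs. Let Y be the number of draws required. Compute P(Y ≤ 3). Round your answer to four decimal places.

0.9832

Finishing within 3 draws ⇔ at least 2 successes in the first 3. With X ~ Binomial(3, 0.923077), P(Y ≤ 3) = 1 − P(X ≤ 1).
  k=0: C(3,0)·0.923077^0·0.076923^3 = 0.000455
  k=1: C(3,1)·0.923077^1·0.076923^2 = 0.016386
1 − 0.016841 = 0.983159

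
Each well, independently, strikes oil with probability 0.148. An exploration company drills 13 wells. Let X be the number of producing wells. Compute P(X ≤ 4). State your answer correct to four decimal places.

0.9676

X ~ Binomial(13, 0.148); P(X ≤ 4) = Σ C(13,k) p^k (1−p)^(13−k) over k:
  k=0: C(13,0)·0.148^0·0.852^13 = 0.124656
  k=1: C(13,1)·0.148^1·0.852^12 = 0.281501
  k=2: C(13,2)·0.148^2·0.852^11 = 0.293396
  k=3: C(13,3)·0.148^3·0.852^10 = 0.186873
  k=4: C(13,4)·0.148^4·0.852^9 = 0.081154
Total = 0.967580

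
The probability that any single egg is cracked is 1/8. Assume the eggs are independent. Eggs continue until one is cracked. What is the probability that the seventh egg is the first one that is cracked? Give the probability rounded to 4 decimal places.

Geometric (trials to first success), p = 0.125.
P(Y = 7) = (1−p)^6 · p = 0.4488 · 0.125 = 0.056099

0.0561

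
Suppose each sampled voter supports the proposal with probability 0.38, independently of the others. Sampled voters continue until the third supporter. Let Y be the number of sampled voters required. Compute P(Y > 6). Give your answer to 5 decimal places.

Needing more than 6 sampled voters ⇔ fewer than 3 successes in the first 6. With X ~ Binomial(6, 0.38), P(Y > 6) = P(X ≤ 2).
  k=0: C(6,0)·0.38^0·0.62^6 = 0.0568002
  k=1: C(6,1)·0.38^1·0.62^5 = 0.2088783
  k=2: C(6,2)·0.38^2·0.62^4 = 0.3200554
P(X ≤ 2) = 0.5857340

0.58573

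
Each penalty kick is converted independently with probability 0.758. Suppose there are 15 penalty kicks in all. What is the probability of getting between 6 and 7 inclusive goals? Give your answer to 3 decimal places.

X ~ Binomial(15, 0.758); P(6 ≤ X ≤ 7) = Σ C(15,k) p^k (1−p)^(15−k) over k:
  k=6: C(15,6)·0.758^6·0.242^9 = 0.00270
  k=7: C(15,7)·0.758^7·0.242^8 = 0.01088
Total = 0.01359

0.014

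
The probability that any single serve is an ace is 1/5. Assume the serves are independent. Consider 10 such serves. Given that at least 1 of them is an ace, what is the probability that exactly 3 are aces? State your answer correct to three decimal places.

0.226

X ~ Binomial(10, 0.20). Want P(X=3 | X≥1) = P(X=3) / P(X≥1).
P(X=3) = C(10,3)·0.20^3·0.80^7 = 0.20133
P(X≥1) = 1 − 0.10737 = 0.89263
Ratio = 0.20133 / 0.89263 = 0.22554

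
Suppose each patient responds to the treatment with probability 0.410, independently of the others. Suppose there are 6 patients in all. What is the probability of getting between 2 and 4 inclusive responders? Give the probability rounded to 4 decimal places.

0.7362

X ~ Binomial(6, 0.41); P(2 ≤ X ≤ 4) = Σ C(6,k) p^k (1−p)^(6−k) over k:
  k=2: C(6,2)·0.41^2·0.59^4 = 0.305539
  k=3: C(6,3)·0.41^3·0.59^3 = 0.283099
  k=4: C(6,4)·0.41^4·0.59^2 = 0.147547
Total = 0.736185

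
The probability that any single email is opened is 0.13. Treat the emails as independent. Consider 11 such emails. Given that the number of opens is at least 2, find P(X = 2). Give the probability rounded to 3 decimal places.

0.619

X ~ Binomial(11, 0.13). Want P(X=2 | X≥2) = P(X=2) / P(X≥2).
P(X=2) = C(11,2)·0.13^2·0.87^9 = 0.26541
P(X≥2) = 1 − 0.21613 − 0.35525 = 0.42863
Ratio = 0.26541 / 0.42863 = 0.61922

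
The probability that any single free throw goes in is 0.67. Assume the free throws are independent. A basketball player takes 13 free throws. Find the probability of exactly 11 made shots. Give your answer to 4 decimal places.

X ~ Binomial(n=13, p=0.67).
P(X=11) = C(13,11) · p^11 · (1−p)^2
= 78 · 0.012213 · 0.1089 = 0.103740

0.1037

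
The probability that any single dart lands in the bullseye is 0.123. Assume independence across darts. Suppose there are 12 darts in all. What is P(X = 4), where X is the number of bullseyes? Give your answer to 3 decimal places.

0.040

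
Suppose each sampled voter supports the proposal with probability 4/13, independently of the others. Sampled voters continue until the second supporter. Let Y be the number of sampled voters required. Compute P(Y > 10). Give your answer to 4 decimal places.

Needing more than 10 sampled voters ⇔ fewer than 2 successes in the first 10. With X ~ Binomial(10, 0.307692), P(Y > 10) = P(X ≤ 1).
  k=0: C(10,0)·0.307692^0·0.692308^10 = 0.025292
  k=1: C(10,1)·0.307692^1·0.692308^9 = 0.112411
P(X ≤ 1) = 0.137704

0.1377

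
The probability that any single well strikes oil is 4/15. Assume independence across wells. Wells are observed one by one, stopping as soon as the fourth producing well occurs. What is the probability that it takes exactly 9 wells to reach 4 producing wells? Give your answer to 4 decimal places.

0.0601

Y = trial on which the fourth success occurs; negative binomial, r=4, p=0.266667.
P(Y=9) = C(8,3) · p^4 · (1−p)^5
= 56 · 0.0050568 · 0.21208 = 0.060058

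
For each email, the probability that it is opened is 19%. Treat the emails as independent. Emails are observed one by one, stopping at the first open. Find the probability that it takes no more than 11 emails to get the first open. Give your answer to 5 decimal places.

Y = number of emails to the first success; geometric, p = 0.19.
P(Y ≤ 11) = 1 − (1−p)^11 = 1 − 0.0984771 = 0.9015229

0.90152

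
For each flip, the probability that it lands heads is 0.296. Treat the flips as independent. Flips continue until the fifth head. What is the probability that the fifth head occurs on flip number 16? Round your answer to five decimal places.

Y = trial on which the fifth success occurs; negative binomial, r=5, p=0.296.
P(Y=16) = C(15,4) · p^5 · (1−p)^11
= 1365 · 0.0022723 · 0.021052 = 0.0652966

0.06530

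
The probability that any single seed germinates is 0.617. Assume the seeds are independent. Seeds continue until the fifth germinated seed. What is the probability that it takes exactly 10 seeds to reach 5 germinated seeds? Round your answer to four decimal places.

Y = trial on which the fifth success occurs; negative binomial, r=5, p=0.617.
P(Y=10) = C(9,4) · p^5 · (1−p)^5
= 126 · 0.089418 · 0.0082413 = 0.092852

0.0929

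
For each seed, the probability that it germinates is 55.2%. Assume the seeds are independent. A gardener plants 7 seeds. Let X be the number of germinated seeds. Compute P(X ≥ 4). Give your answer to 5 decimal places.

0.61253

X ~ Binomial(7, 0.552); P(X ≥ 4) = Σ C(7,k) p^k (1−p)^(7−k) over k:
  k=4: C(7,4)·0.552^4·0.448^3 = 0.2921853
  k=5: C(7,5)·0.552^5·0.448^2 = 0.2160084
  k=6: C(7,6)·0.552^6·0.448^1 = 0.0887178
  k=7: C(7,7)·0.552^7·0.448^0 = 0.0156161
Total = 0.6125276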